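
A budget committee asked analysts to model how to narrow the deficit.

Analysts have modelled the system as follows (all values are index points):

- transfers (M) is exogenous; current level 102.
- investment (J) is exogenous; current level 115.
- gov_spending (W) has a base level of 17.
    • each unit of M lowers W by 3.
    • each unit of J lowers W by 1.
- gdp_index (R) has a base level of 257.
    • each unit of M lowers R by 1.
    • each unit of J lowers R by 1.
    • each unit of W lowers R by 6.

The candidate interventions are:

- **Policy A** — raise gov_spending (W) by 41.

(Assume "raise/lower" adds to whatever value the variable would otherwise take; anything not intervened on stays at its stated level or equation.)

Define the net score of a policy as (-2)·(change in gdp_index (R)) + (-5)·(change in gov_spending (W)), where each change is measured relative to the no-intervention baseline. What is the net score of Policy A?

287

Baseline:
  M = 102
  J = 115
  W = 17 − 3·102 − 115 = -404
  R = 257 − 102 − 115 − 6·(-404) = 2464
Policy A (W + 41):
  M = 102
  J = 115
  W = 17 − 3·102 − 115 (+41 from intervention) = -363
  R = 257 − 102 − 115 − 6·(-363) = 2218
ΔR = 2218 − 2464 = -246; ΔW = -363 − (-404) = 41
Score = (-2)·(-246) + (-5)·41 = 287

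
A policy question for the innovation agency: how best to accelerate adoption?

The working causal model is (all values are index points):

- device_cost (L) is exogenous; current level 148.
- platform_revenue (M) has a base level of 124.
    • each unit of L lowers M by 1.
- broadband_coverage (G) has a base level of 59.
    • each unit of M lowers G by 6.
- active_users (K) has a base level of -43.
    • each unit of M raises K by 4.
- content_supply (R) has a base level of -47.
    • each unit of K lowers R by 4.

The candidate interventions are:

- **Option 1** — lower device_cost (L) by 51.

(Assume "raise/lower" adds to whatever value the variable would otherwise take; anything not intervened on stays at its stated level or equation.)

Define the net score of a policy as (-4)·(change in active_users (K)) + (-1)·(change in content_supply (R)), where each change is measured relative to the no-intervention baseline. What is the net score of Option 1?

Baseline:
  L = 148
  M = 124 − 148 = -24
  K = -43 + 4·(-24) = -139
  R = -47 − 4·(-139) = 509
Option 1 (L − 51):
  L = 148 − 51 = 97
  M = 124 − 97 = 27
  K = -43 + 4·27 = 65
  R = -47 − 4·65 = -307
ΔK = 65 − (-139) = 204; ΔR = -307 − 509 = -816
Score = (-4)·204 + (-1)·(-816) = 0

0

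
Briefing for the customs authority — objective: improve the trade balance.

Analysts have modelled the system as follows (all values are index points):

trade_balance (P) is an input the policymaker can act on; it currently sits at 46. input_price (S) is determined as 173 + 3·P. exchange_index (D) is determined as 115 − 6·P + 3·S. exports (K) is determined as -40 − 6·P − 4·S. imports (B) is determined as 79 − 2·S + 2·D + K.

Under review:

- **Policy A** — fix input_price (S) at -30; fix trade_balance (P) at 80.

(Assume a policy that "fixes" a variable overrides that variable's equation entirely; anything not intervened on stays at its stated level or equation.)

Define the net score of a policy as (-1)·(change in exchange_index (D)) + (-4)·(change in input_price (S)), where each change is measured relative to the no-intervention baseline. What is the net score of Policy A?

2591

Baseline:
  P = 46
  S = 173 + 3·46 = 311
  D = 115 − 6·46 + 3·311 = 772
Policy A (S := -30, P := 80):
  P = 80
  S = -30
  D = 115 − 6·80 + 3·(-30) = -455
ΔD = -455 − 772 = -1227; ΔS = -30 − 311 = -341
Score = (-1)·(-1227) + (-4)·(-341) = 2591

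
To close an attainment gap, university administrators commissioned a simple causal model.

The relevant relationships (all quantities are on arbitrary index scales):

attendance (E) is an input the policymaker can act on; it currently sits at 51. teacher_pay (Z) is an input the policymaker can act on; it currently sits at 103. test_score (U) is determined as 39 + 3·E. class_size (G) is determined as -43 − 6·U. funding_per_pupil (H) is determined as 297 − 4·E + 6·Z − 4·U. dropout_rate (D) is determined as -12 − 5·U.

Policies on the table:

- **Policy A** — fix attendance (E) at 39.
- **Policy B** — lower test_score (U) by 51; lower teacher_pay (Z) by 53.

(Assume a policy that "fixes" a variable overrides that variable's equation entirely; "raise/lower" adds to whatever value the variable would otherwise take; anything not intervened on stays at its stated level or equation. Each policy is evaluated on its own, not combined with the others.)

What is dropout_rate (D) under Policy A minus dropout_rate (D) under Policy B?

Policy A (E := 39):
  E = 39
  U = 39 + 3·39 = 156
  D = -12 − 5·156 = -792
Policy B (U − 51, Z − 53):
  E = 51
  U = 39 + 3·51 (−51 from intervention) = 141
  D = -12 − 5·141 = -717
D: -792 − (-717) = -75

-75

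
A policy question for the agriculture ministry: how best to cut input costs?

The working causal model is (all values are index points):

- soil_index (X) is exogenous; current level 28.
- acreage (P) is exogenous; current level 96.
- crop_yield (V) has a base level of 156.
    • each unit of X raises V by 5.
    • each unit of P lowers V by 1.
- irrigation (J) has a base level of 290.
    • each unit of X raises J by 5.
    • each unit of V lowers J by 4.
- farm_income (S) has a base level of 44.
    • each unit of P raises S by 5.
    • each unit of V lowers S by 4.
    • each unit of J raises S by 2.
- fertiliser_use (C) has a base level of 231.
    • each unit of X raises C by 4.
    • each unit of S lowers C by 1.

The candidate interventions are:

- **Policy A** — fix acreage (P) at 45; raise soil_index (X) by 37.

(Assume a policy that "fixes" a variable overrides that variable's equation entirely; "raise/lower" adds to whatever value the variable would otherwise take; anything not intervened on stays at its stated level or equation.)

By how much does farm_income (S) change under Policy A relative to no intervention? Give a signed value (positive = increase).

Baseline:
  X = 28
  P = 96
  V = 156 + 5·28 − 96 = 200
  J = 290 + 5·28 − 4·200 = -370
  S = 44 + 5·96 − 4·200 + 2·(-370) = -1016
Policy A (P := 45, X + 37):
  X = 28 + 37 = 65
  P = 45
  V = 156 + 5·65 − 45 = 436
  J = 290 + 5·65 − 4·436 = -1129
  S = 44 + 5·45 − 4·436 + 2·(-1129) = -3733
Change in S: -3733 − (-1016) = -2717

-2717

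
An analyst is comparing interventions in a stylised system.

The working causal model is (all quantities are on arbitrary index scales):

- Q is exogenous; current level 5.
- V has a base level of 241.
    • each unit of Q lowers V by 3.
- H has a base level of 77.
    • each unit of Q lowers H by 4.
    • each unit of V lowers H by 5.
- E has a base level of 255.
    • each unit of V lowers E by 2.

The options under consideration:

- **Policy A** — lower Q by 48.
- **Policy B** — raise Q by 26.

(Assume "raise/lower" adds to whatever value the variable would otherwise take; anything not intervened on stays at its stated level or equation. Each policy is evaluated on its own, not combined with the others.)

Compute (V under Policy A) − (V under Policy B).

222

Policy A (Q − 48):
  Q = 5 − 48 = -43
  V = 241 − 3·(-43) = 370
Policy B (Q + 26):
  Q = 5 + 26 = 31
  V = 241 − 3·31 = 148
V: 370 − 148 = 222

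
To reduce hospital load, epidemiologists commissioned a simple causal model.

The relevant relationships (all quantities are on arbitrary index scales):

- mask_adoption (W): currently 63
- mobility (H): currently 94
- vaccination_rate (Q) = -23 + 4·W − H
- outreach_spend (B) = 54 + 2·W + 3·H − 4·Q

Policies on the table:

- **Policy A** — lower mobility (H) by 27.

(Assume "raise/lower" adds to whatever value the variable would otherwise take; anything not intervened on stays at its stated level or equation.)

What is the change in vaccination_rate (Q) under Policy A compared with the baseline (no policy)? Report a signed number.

27

Baseline:
  W = 63
  H = 94
  Q = -23 + 4·63 − 94 = 135
Policy A (H − 27):
  W = 63
  H = 94 − 27 = 67
  Q = -23 + 4·63 − 67 = 162
Change in Q: 162 − 135 = 27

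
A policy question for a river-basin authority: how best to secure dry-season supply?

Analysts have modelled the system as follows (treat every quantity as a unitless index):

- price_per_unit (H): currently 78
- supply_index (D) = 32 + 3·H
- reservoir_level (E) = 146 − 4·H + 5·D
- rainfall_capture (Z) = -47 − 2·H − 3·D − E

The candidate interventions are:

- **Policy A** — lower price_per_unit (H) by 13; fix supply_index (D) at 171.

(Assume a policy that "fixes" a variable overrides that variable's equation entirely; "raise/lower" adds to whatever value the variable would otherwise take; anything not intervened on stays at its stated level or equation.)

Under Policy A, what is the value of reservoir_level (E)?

Policy A (H − 13, D := 171):
  H = 78 − 13 = 65
  D = 171
  E = 146 − 4·65 + 5·171 = 741

741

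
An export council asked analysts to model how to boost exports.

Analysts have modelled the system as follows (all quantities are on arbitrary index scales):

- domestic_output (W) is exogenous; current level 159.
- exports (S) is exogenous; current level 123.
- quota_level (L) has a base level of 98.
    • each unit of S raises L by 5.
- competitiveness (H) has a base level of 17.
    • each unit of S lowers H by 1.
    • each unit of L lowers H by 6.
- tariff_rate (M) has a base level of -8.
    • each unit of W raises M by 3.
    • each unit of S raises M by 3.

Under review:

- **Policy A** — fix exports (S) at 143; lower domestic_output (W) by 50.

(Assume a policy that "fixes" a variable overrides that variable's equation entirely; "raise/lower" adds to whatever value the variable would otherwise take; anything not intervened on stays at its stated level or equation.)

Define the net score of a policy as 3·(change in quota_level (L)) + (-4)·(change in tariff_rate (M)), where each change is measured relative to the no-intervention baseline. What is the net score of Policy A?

660

Baseline:
  W = 159
  S = 123
  L = 98 + 5·123 = 713
  M = -8 + 3·159 + 3·123 = 838
Policy A (S := 143, W − 50):
  W = 159 − 50 = 109
  S = 143
  L = 98 + 5·143 = 813
  M = -8 + 3·109 + 3·143 = 748
ΔL = 813 − 713 = 100; ΔM = 748 − 838 = -90
Score = 3·100 + (-4)·(-90) = 660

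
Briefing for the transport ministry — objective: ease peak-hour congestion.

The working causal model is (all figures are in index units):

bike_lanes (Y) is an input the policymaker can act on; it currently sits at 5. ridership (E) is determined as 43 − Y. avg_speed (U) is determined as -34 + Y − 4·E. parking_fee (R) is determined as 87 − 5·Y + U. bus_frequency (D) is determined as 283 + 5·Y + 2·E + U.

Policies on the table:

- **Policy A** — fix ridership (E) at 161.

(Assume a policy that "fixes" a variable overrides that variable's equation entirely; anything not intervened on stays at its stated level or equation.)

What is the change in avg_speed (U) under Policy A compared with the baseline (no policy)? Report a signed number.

-492

Baseline:
  Y = 5
  E = 43 − 5 = 38
  U = -34 + 5 − 4·38 = -181
Policy A (E := 161):
  Y = 5
  E = 161
  U = -34 + 5 − 4·161 = -673
Change in U: -673 − (-181) = -492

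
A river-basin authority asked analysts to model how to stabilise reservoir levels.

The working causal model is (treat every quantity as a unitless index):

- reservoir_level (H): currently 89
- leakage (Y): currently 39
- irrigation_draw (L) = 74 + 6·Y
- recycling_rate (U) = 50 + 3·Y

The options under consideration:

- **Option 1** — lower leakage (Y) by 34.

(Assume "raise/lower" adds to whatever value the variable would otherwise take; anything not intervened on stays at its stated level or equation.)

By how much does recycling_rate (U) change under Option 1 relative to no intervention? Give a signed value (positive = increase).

-102

Baseline:
  Y = 39
  U = 50 + 3·39 = 167
Option 1 (Y − 34):
  Y = 39 − 34 = 5
  U = 50 + 3·5 = 65
Change in U: 65 − 167 = -102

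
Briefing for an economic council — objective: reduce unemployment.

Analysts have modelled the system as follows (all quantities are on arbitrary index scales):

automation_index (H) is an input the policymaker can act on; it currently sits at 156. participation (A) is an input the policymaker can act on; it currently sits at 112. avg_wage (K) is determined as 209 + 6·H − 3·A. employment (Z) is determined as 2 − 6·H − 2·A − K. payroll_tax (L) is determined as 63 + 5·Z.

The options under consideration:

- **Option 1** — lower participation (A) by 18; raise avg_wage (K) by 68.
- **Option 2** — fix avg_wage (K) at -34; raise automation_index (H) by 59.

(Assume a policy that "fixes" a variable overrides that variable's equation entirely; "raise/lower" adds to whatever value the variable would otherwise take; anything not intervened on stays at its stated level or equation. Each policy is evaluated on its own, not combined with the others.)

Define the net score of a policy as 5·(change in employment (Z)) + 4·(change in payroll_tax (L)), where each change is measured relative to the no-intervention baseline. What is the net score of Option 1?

-2150

Baseline:
  H = 156
  A = 112
  K = 209 + 6·156 − 3·112 = 809
  Z = 2 − 6·156 − 2·112 − 809 = -1967
  L = 63 + 5·(-1967) = -9772
Option 1 (A − 18, K + 68):
  H = 156
  A = 112 − 18 = 94
  K = 209 + 6·156 − 3·94 (+68 from intervention) = 931
  Z = 2 − 6·156 − 2·94 − 931 = -2053
  L = 63 + 5·(-2053) = -10202
ΔZ = -2053 − (-1967) = -86; ΔL = -10202 − (-9772) = -430
Score = 5·(-86) + 4·(-430) = -2150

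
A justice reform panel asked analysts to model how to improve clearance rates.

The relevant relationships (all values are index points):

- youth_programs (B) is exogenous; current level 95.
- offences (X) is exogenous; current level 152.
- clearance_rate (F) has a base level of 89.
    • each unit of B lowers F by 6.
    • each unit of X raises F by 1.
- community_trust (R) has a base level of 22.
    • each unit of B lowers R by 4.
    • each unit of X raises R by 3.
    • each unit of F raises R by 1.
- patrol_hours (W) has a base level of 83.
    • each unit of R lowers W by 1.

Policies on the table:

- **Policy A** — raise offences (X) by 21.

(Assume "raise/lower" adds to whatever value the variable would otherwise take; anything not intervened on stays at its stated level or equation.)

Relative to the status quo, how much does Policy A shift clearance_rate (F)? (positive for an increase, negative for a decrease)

21

Baseline:
  B = 95
  X = 152
  F = 89 − 6·95 + 152 = -329
Policy A (X + 21):
  B = 95
  X = 152 + 21 = 173
  F = 89 − 6·95 + 173 = -308
Change in F: -308 − (-329) = 21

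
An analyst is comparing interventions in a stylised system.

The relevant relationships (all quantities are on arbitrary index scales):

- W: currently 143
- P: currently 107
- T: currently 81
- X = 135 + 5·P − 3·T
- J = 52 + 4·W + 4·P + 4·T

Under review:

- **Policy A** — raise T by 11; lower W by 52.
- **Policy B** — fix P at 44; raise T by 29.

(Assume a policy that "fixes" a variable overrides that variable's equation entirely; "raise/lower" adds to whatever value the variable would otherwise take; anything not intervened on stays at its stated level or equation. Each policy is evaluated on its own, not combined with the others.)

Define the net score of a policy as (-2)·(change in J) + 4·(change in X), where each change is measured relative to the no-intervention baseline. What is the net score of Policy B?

Baseline:
  W = 143
  P = 107
  T = 81
  X = 135 + 5·107 − 3·81 = 427
  J = 52 + 4·143 + 4·107 + 4·81 = 1376
Policy B (P := 44, T + 29):
  W = 143
  P = 44
  T = 81 + 29 = 110
  X = 135 + 5·44 − 3·110 = 25
  J = 52 + 4·143 + 4·44 + 4·110 = 1240
ΔJ = 1240 − 1376 = -136; ΔX = 25 − 427 = -402
Score = (-2)·(-136) + 4·(-402) = -1336

-1336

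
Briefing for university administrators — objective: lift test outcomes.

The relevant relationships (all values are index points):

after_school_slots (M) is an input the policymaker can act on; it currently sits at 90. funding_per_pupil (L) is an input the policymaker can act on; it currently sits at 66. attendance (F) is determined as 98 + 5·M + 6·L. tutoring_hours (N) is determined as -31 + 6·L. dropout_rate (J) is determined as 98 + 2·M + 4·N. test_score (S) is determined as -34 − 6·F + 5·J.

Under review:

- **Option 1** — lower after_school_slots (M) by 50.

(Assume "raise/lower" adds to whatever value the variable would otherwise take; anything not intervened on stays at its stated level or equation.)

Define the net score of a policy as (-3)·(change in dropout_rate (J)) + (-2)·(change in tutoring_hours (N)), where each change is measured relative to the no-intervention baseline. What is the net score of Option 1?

300

Baseline:
  M = 90
  L = 66
  N = -31 + 6·66 = 365
  J = 98 + 2·90 + 4·365 = 1738
Option 1 (M − 50):
  M = 90 − 50 = 40
  L = 66
  N = -31 + 6·66 = 365
  J = 98 + 2·40 + 4·365 = 1638
ΔJ = 1638 − 1738 = -100; ΔN = 365 − 365 = 0
Score = (-3)·(-100) + (-2)·0 = 300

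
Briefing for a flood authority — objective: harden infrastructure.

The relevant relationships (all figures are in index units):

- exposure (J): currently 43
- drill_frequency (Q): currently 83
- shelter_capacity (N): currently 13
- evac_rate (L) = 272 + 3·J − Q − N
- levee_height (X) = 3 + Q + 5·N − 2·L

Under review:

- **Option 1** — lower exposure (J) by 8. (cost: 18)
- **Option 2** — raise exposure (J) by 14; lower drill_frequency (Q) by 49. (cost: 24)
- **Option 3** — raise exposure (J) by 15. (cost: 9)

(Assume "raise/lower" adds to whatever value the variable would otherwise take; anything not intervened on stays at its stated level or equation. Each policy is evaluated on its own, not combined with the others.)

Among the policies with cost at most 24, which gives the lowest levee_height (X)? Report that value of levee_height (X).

-690

Option 1 (J − 8):
  J = 43 − 8 = 35
  Q = 83
  N = 13
  L = 272 + 3·35 − 83 − 13 = 281
  X = 3 + 83 + 5·13 − 2·281 = -411
Option 2 (J + 14, Q − 49):
  J = 43 + 14 = 57
  Q = 83 − 49 = 34
  N = 13
  L = 272 + 3·57 − 34 − 13 = 396
  X = 3 + 34 + 5·13 − 2·396 = -690
Option 3 (J + 15):
  J = 43 + 15 = 58
  Q = 83
  N = 13
  L = 272 + 3·58 − 83 − 13 = 350
  X = 3 + 83 + 5·13 − 2·350 = -549
Comparing — Option 1: X=-411, Option 2: X=-690, Option 3: X=-549. Lowest is -690 (Option 2).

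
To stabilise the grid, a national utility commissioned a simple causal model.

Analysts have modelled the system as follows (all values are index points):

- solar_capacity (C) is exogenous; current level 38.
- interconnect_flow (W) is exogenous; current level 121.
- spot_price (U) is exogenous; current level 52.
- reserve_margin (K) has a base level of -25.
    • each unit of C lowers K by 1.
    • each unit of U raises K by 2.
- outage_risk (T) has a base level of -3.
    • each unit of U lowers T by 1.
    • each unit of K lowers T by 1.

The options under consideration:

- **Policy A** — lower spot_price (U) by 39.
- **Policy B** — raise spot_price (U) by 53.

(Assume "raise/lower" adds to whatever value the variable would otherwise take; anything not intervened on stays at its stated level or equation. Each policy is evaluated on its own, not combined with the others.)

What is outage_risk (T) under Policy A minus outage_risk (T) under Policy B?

Policy A (U − 39):
  C = 38
  U = 52 − 39 = 13
  K = -25 − 38 + 2·13 = -37
  T = -3 − 13 − (-37) = 21
Policy B (U + 53):
  C = 38
  U = 52 + 53 = 105
  K = -25 − 38 + 2·105 = 147
  T = -3 − 105 − 147 = -255
T: 21 − (-255) = 276

276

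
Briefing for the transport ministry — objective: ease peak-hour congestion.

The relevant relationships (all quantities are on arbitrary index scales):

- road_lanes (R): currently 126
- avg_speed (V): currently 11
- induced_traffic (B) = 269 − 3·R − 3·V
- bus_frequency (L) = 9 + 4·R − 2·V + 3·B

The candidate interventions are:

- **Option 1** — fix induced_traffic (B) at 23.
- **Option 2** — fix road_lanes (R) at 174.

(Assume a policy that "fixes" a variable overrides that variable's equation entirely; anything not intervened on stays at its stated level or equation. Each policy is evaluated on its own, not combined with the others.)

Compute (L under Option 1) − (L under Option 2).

735

Option 1 (B := 23):
  R = 126
  V = 11
  B = 23
  L = 9 + 4·126 − 2·11 + 3·23 = 560
Option 2 (R := 174):
  R = 174
  V = 11
  B = 269 − 3·174 − 3·11 = -286
  L = 9 + 4·174 − 2·11 + 3·(-286) = -175
L: 560 − (-175) = 735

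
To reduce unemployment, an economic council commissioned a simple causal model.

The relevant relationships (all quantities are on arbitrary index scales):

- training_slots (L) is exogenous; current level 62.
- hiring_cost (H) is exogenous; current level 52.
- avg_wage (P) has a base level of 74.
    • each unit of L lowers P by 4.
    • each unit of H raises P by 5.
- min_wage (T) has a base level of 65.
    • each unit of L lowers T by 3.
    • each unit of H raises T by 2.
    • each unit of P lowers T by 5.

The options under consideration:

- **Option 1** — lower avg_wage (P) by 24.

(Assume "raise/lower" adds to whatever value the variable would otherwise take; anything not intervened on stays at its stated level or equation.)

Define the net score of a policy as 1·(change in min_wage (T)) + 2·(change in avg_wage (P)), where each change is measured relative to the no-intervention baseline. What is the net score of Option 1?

Baseline:
  L = 62
  H = 52
  P = 74 − 4·62 + 5·52 = 86
  T = 65 − 3·62 + 2·52 − 5·86 = -447
Option 1 (P − 24):
  L = 62
  H = 52
  P = 74 − 4·62 + 5·52 (−24 from intervention) = 62
  T = 65 − 3·62 + 2·52 − 5·62 = -327
ΔT = -327 − (-447) = 120; ΔP = 62 − 86 = -24
Score = 1·120 + 2·(-24) = 72

72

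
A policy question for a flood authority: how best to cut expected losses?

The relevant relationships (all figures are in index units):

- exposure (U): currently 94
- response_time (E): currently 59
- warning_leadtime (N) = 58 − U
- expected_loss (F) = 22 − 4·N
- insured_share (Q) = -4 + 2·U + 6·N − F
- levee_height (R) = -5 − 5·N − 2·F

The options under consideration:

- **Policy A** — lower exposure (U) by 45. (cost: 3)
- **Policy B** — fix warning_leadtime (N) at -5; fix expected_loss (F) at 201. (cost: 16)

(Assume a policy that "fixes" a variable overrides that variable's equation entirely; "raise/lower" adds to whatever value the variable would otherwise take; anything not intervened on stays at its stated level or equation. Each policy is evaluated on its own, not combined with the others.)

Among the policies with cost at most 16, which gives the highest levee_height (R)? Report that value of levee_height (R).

-22

Policy A (U − 45):
  U = 94 − 45 = 49
  N = 58 − 49 = 9
  F = 22 − 4·9 = -14
  R = -5 − 5·9 − 2·(-14) = -22
Policy B (N := -5, F := 201):
  U = 94
  N = -5
  F = 201
  R = -5 − 5·(-5) − 2·201 = -382
Comparing — Policy A: R=-22, Policy B: R=-382. Highest is -22 (Policy A).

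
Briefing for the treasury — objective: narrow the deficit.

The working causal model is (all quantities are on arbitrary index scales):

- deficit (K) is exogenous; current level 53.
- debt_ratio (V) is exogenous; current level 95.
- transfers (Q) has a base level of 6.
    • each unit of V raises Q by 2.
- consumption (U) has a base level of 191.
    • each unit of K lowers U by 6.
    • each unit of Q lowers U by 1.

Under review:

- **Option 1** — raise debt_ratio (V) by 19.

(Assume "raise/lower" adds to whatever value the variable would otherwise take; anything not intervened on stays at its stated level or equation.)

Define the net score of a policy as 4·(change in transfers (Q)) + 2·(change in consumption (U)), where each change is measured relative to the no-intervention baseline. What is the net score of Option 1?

Baseline:
  K = 53
  V = 95
  Q = 6 + 2·95 = 196
  U = 191 − 6·53 − 196 = -323
Option 1 (V + 19):
  K = 53
  V = 95 + 19 = 114
  Q = 6 + 2·114 = 234
  U = 191 − 6·53 − 234 = -361
ΔQ = 234 − 196 = 38; ΔU = -361 − (-323) = -38
Score = 4·38 + 2·(-38) = 76

76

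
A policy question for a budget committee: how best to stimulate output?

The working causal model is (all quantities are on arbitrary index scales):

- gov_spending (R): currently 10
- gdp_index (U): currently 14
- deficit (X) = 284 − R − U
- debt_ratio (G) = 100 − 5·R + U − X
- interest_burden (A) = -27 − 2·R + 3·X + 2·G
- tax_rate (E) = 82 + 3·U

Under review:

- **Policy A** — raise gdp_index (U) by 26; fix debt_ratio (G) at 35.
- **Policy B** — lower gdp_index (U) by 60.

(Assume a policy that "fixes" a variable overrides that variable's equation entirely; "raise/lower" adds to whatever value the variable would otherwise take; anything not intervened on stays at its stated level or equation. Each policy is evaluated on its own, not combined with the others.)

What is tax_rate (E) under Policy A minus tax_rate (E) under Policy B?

258

Policy A (U + 26, G := 35):
  U = 14 + 26 = 40
  E = 82 + 3·40 = 202
Policy B (U − 60):
  U = 14 − 60 = -46
  E = 82 + 3·(-46) = -56
E: 202 − (-56) = 258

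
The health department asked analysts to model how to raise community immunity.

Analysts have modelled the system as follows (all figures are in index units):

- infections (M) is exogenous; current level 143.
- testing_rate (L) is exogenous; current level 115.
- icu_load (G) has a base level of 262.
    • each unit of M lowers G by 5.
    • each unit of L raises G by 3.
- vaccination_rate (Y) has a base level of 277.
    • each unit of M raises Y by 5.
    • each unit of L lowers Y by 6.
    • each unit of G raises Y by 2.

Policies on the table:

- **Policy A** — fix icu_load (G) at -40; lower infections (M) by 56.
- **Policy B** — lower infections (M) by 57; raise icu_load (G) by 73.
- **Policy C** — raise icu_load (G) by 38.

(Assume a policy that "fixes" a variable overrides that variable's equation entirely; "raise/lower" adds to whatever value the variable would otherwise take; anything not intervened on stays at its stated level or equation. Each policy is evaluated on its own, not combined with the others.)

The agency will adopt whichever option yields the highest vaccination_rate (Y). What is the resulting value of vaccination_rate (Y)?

517

Policy A (G := -40, M − 56):
  M = 143 − 56 = 87
  L = 115
  G = -40
  Y = 277 + 5·87 − 6·115 + 2·(-40) = -58
Policy B (M − 57, G + 73):
  M = 143 − 57 = 86
  L = 115
  G = 262 − 5·86 + 3·115 (+73 from intervention) = 250
  Y = 277 + 5·86 − 6·115 + 2·250 = 517
Policy C (G + 38):
  M = 143
  L = 115
  G = 262 − 5·143 + 3·115 (+38 from intervention) = -70
  Y = 277 + 5·143 − 6·115 + 2·(-70) = 162
Comparing — Policy A: Y=-58, Policy B: Y=517, Policy C: Y=162. Highest is 517 (Policy B).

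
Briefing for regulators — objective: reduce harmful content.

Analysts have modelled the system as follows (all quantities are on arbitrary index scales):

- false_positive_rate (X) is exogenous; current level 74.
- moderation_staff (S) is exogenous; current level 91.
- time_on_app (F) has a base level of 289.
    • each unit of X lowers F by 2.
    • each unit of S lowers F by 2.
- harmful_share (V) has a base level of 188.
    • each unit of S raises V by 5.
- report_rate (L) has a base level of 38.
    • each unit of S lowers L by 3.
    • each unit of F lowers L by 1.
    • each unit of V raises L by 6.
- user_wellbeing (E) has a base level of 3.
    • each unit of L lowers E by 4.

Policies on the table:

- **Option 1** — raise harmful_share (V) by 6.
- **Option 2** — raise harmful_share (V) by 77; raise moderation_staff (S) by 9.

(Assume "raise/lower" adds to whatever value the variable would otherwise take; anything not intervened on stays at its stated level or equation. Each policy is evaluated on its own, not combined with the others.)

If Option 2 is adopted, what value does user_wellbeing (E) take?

-17545

Option 2 (V + 77, S + 9):
  X = 74
  S = 91 + 9 = 100
  F = 289 − 2·74 − 2·100 = -59
  V = 188 + 5·100 (+77 from intervention) = 765
  L = 38 − 3·100 − (-59) + 6·765 = 4387
  E = 3 − 4·4387 = -17545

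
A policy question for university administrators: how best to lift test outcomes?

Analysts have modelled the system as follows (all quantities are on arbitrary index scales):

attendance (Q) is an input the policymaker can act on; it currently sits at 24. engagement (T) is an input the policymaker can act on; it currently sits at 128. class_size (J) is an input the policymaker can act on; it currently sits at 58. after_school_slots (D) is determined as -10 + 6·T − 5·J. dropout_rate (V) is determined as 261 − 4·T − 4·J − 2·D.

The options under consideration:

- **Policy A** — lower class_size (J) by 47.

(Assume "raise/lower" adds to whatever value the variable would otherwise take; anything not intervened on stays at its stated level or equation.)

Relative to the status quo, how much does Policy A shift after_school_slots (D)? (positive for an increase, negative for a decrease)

Baseline:
  T = 128
  J = 58
  D = -10 + 6·128 − 5·58 = 468
Policy A (J − 47):
  T = 128
  J = 58 − 47 = 11
  D = -10 + 6·128 − 5·11 = 703
Change in D: 703 − 468 = 235

235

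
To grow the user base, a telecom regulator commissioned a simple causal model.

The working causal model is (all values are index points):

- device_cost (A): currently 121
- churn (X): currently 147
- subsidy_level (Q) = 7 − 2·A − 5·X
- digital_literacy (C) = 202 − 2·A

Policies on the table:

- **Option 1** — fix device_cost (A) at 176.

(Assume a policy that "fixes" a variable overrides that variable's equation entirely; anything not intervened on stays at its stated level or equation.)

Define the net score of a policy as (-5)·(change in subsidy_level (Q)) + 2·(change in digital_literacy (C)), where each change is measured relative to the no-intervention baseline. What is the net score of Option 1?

330

Baseline:
  A = 121
  X = 147
  Q = 7 − 2·121 − 5·147 = -970
  C = 202 − 2·121 = -40
Option 1 (A := 176):
  A = 176
  X = 147
  Q = 7 − 2·176 − 5·147 = -1080
  C = 202 − 2·176 = -150
ΔQ = -1080 − (-970) = -110; ΔC = -150 − (-40) = -110
Score = (-5)·(-110) + 2·(-110) = 330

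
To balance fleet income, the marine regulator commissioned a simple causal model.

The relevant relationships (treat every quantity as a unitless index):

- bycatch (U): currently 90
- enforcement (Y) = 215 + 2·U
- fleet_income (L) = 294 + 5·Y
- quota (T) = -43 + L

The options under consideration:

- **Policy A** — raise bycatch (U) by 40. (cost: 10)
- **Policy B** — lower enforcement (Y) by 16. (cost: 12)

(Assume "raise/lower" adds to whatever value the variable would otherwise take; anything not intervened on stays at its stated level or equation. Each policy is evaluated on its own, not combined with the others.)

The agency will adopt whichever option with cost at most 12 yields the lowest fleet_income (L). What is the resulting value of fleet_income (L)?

Policy A (U + 40):
  U = 90 + 40 = 130
  Y = 215 + 2·130 = 475
  L = 294 + 5·475 = 2669
Policy B (Y − 16):
  U = 90
  Y = 215 + 2·90 (−16 from intervention) = 379
  L = 294 + 5·379 = 2189
Comparing — Policy A: L=2669, Policy B: L=2189. Lowest is 2189 (Policy B).

2189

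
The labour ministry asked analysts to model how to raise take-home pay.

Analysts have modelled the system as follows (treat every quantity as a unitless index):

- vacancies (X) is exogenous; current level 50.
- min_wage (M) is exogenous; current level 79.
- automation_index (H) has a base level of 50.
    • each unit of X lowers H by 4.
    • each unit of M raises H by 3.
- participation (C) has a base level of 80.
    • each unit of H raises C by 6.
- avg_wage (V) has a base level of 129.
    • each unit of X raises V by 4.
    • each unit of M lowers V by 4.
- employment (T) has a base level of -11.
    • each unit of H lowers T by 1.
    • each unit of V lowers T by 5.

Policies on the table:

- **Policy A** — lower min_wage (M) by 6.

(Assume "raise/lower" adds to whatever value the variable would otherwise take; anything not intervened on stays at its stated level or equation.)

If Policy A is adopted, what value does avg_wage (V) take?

Policy A (M − 6):
  X = 50
  M = 79 − 6 = 73
  V = 129 + 4·50 − 4·73 = 37

37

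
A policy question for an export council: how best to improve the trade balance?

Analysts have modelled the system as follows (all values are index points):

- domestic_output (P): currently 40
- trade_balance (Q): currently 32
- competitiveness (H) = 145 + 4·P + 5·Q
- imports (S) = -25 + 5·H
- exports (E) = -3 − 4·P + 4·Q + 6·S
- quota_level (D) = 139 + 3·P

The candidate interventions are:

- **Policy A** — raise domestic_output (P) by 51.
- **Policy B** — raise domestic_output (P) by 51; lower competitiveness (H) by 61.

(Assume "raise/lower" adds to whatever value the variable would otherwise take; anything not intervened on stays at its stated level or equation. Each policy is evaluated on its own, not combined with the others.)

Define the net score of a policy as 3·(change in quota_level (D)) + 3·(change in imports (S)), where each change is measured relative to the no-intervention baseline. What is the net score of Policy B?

2604

Baseline:
  P = 40
  Q = 32
  H = 145 + 4·40 + 5·32 = 465
  S = -25 + 5·465 = 2300
  D = 139 + 3·40 = 259
Policy B (P + 51, H − 61):
  P = 40 + 51 = 91
  Q = 32
  H = 145 + 4·91 + 5·32 (−61 from intervention) = 608
  S = -25 + 5·608 = 3015
  D = 139 + 3·91 = 412
ΔD = 412 − 259 = 153; ΔS = 3015 − 2300 = 715
Score = 3·153 + 3·715 = 2604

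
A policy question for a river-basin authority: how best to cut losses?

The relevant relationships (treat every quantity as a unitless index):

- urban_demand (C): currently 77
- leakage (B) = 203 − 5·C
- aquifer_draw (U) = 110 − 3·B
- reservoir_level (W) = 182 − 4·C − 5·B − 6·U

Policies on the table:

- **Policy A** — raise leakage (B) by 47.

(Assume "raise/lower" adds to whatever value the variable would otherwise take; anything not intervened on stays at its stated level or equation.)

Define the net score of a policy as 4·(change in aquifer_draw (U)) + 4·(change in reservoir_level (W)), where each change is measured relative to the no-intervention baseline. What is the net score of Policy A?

1880

Baseline:
  C = 77
  B = 203 − 5·77 = -182
  U = 110 − 3·(-182) = 656
  W = 182 − 4·77 − 5·(-182) − 6·656 = -3152
Policy A (B + 47):
  C = 77
  B = 203 − 5·77 (+47 from intervention) = -135
  U = 110 − 3·(-135) = 515
  W = 182 − 4·77 − 5·(-135) − 6·515 = -2541
ΔU = 515 − 656 = -141; ΔW = -2541 − (-3152) = 611
Score = 4·(-141) + 4·611 = 1880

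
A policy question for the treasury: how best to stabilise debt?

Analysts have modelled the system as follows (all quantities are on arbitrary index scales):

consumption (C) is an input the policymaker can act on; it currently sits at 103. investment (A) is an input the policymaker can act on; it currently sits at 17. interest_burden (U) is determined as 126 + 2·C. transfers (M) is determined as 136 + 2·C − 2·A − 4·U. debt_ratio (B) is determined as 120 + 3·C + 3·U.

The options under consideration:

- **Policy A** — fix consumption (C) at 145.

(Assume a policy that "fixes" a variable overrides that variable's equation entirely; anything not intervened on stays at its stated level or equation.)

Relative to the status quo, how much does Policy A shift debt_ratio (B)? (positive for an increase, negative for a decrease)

378

Baseline:
  C = 103
  U = 126 + 2·103 = 332
  B = 120 + 3·103 + 3·332 = 1425
Policy A (C := 145):
  C = 145
  U = 126 + 2·145 = 416
  B = 120 + 3·145 + 3·416 = 1803
Change in B: 1803 − 1425 = 378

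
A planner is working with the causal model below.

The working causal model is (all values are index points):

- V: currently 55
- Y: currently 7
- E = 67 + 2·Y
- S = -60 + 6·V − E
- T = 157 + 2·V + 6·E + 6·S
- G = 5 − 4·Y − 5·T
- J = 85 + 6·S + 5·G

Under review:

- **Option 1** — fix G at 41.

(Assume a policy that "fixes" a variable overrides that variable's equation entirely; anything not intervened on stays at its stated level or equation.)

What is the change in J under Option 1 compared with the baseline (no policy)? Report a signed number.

47495

Baseline:
  V = 55
  Y = 7
  E = 67 + 2·7 = 81
  S = -60 + 6·55 − 81 = 189
  T = 157 + 2·55 + 6·81 + 6·189 = 1887
  G = 5 − 4·7 − 5·1887 = -9458
  J = 85 + 6·189 + 5·(-9458) = -46071
Option 1 (G := 41):
  V = 55
  Y = 7
  E = 67 + 2·7 = 81
  S = -60 + 6·55 − 81 = 189
  T = 157 + 2·55 + 6·81 + 6·189 = 1887
  G = 41
  J = 85 + 6·189 + 5·41 = 1424
Change in J: 1424 − (-46071) = 47495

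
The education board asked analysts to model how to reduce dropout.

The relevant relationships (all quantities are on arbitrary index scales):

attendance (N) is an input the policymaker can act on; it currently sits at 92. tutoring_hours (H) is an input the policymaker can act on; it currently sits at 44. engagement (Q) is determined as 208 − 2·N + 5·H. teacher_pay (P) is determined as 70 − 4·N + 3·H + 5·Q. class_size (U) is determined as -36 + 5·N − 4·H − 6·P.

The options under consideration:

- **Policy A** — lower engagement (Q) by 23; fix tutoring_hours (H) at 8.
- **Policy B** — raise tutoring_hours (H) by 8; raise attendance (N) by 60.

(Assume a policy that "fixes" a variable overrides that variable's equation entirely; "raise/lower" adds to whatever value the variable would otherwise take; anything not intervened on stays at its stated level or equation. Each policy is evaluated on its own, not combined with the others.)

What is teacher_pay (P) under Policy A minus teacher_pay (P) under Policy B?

Policy A (Q − 23, H := 8):
  N = 92
  H = 8
  Q = 208 − 2·92 + 5·8 (−23 from intervention) = 41
  P = 70 − 4·92 + 3·8 + 5·41 = -69
Policy B (H + 8, N + 60):
  N = 92 + 60 = 152
  H = 44 + 8 = 52
  Q = 208 − 2·152 + 5·52 = 164
  P = 70 − 4·152 + 3·52 + 5·164 = 438
P: -69 − 438 = -507

-507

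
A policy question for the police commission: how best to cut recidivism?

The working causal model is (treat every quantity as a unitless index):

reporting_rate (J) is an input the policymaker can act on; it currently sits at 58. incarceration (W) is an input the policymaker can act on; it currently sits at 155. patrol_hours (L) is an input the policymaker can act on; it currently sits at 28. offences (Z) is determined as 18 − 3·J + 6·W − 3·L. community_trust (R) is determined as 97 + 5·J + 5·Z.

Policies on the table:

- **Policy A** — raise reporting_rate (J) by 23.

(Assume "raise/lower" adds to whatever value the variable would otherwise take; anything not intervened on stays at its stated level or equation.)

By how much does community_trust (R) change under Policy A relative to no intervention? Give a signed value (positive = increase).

-230

Baseline:
  J = 58
  W = 155
  L = 28
  Z = 18 − 3·58 + 6·155 − 3·28 = 690
  R = 97 + 5·58 + 5·690 = 3837
Policy A (J + 23):
  J = 58 + 23 = 81
  W = 155
  L = 28
  Z = 18 − 3·81 + 6·155 − 3·28 = 621
  R = 97 + 5·81 + 5·621 = 3607
Change in R: 3607 − 3837 = -230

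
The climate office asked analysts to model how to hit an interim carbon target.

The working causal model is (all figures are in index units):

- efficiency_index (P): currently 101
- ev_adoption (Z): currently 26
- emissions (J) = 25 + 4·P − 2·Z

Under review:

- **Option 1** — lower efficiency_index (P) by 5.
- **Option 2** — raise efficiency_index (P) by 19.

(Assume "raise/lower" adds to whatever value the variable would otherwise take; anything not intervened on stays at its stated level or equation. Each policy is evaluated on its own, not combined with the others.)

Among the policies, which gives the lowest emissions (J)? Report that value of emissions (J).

Option 1 (P − 5):
  P = 101 − 5 = 96
  Z = 26
  J = 25 + 4·96 − 2·26 = 357
Option 2 (P + 19):
  P = 101 + 19 = 120
  Z = 26
  J = 25 + 4·120 − 2·26 = 453
Comparing — Option 1: J=357, Option 2: J=453. Lowest is 357 (Option 1).

357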